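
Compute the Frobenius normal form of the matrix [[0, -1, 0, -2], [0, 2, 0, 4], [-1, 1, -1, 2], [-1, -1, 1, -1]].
R = [[0, 0, 0, 0], [1, 0, 0, 2], [0, 1, 0, 3], [0, 0, 1, 0]]

The invariant factors of A (the non-unit diagonal entries of the Smith normal form of xI - A over ℚ[x]) are x(x - 2)(x + 1)^2, each dividing the next. The characteristic polynomial is their product, x(x - 2)(x + 1)^2.

The rational canonical form is the block-diagonal matrix of companion matrices C(f_i):
R = [[0, 0, 0, 0], [1, 0, 0, 2], [0, 1, 0, 3], [0, 0, 1, 0]].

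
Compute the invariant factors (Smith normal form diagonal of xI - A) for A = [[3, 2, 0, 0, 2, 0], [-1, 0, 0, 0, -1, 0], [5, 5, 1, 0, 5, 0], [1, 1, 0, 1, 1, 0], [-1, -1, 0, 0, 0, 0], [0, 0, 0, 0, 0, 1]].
x - 1, x - 1, x - 1, x - 1, (x - 1)^2

The Jordan structure of A has elementary divisors (x - 1)^2, (x - 1), (x - 1), (x - 1), (x - 1). Arranging the block sizes at each eigenvalue in decreasing order and taking row products gives the invariant factors.

Invariant factors (smallest first, each dividing the next): x - 1, x - 1, x - 1, x - 1, (x - 1)^2.

Check: the last factor (x - 1)^2 is the minimal polynomial, and the product (x - 1)^6 is the characteristic polynomial.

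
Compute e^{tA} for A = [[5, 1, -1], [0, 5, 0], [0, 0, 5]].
A has Jordan form J = [[5, 1, 0], [0, 5, 0], [0, 0, 5]] with A = PJP^{-1}, so e^{tA} = P e^{tJ} P^{-1}.

For a Jordan block J_k(λ), e^{tJ_k(λ)} = e^{λt} · (I + tN + t^2 N^2/2! + ... + t^{k-1} N^{k-1}/(k-1)!) where N is the nilpotent superdiagonal part.

Assembling the blocks and conjugating back gives the entries of e^{tA} as shown above.

e^{tA} = [[e^{5*t}, t*e^{5*t}, -t*e^{5*t}], [0, e^{5*t}, 0], [0, 0, e^{5*t}]]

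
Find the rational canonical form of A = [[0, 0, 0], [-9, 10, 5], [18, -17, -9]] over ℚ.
R = [[0, 0, 0], [1, 0, 5], [0, 1, 1]]

The invariant factors of A (the non-unit diagonal entries of the Smith normal form of xI - A over ℚ[x]) are x(x^2 - x - 5), each dividing the next. The characteristic polynomial is their product, x(x^2 - x - 5).

The rational canonical form is the block-diagonal matrix of companion matrices C(f_i):
R = [[0, 0, 0], [1, 0, 5], [0, 1, 1]].

Note the characteristic polynomial does not split into linear factors over ℚ, so A has no Jordan form over ℚ; the rational canonical form exists over any field.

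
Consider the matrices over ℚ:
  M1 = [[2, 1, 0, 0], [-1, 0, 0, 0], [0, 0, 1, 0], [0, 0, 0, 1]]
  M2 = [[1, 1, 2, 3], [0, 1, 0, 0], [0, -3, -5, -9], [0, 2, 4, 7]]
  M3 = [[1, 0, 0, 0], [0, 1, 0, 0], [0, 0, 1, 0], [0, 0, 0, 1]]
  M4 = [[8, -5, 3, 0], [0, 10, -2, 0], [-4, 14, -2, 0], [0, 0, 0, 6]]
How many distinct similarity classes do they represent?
Characteristic polynomials: χ_{M1} = (x - 1)^4, χ_{M2} = (x - 1)^4, χ_{M3} = (x - 1)^4, χ_{M4} = (x - 6)^3(x - 4).

{M1, M2}: invariant factors x - 1, x - 1, (x - 1)^2.

{M3}: invariant factors x - 1, x - 1, x - 1, x - 1.

{M4}: invariant factors x - 6, (x - 6)^2(x - 4).

Matrices are similar if and only if their invariant-factor lists agree; the partition into similarity classes is {M1, M2}, {M3}, {M4}.

3 classes: {M1, M2}, {M3}, {M4}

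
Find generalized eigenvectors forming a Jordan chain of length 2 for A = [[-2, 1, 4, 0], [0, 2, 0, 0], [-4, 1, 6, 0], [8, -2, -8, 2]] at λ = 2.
We seek v_1 ∈ ker((A - 2I)^2) \ ker(A - 2I), then set v_{i+1} = (A - 2I) v_i.

One such chain is v_1 = [[1, 1, 1, -2]]^T, v_2 = [[1, 0, 1, -2]]^T. Check: (A - 2I) v_2 = [[0, 0, 0, 0]]^T = 0.

v_1 = [[1, 1, 1, -2]]^T, v_2 = [[1, 0, 1, -2]]^T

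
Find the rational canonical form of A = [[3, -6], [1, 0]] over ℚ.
R = [[0, -6], [1, 3]]

The invariant factors of A (the non-unit diagonal entries of the Smith normal form of xI - A over ℚ[x]) are x^2 - 3x + 6, each dividing the next. The characteristic polynomial is their product, x^2 - 3x + 6.

The rational canonical form is the block-diagonal matrix of companion matrices C(f_i):
R = [[0, -6], [1, 3]].

Note the characteristic polynomial does not split into linear factors over ℚ, so A has no Jordan form over ℚ; the rational canonical form exists over any field.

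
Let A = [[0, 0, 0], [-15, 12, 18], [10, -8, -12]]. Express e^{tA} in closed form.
e^{tA} = [[1, 0, 0], [-15*t, 12*t + 1, 18*t], [10*t, -8*t, 1 - 12*t]]

A has Jordan form J = [[0, 1, 0], [0, 0, 0], [0, 0, 0]] with A = PJP^{-1}, so e^{tA} = P e^{tJ} P^{-1}.

For a Jordan block J_k(λ), e^{tJ_k(λ)} = e^{λt} · (I + tN + t^2 N^2/2! + ... + t^{k-1} N^{k-1}/(k-1)!) where N is the nilpotent superdiagonal part.

Assembling the blocks and conjugating back gives the entries of e^{tA} as shown above.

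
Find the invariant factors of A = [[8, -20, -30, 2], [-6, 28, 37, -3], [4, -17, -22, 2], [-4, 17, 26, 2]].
x - 4, (x - 4)^3

The Jordan structure of A has elementary divisors (x - 4)^3, (x - 4). Arranging the block sizes at each eigenvalue in decreasing order and taking row products gives the invariant factors.

Invariant factors (smallest first, each dividing the next): x - 4, (x - 4)^3.

Check: the last factor (x - 4)^3 is the minimal polynomial, and the product (x - 4)^4 is the characteristic polynomial.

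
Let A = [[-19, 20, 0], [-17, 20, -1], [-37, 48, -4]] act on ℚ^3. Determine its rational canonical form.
The invariant factors of A (the non-unit diagonal entries of the Smith normal form of xI - A over ℚ[x]) are (x + 3)(x^2 + 4), each dividing the next. The characteristic polynomial is their product, (x + 3)(x^2 + 4).

The rational canonical form is the block-diagonal matrix of companion matrices C(f_i):
R = [[0, 0, -12], [1, 0, -4], [0, 1, -3]].

Note the characteristic polynomial does not split into linear factors over ℚ, so A has no Jordan form over ℚ; the rational canonical form exists over any field.

R = [[0, 0, -12], [1, 0, -4], [0, 1, -3]]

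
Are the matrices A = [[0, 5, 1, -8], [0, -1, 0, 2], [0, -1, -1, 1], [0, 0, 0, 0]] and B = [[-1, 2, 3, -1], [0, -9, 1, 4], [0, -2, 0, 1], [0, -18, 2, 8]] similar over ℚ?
Both have characteristic polynomial x^2(x + 1)^2, but the minimal polynomial of A is x^2(x + 1)^2 while the minimal polynomial of B is x^2(x + 1). The minimal polynomial is a similarity invariant, so A and B are not similar.

No.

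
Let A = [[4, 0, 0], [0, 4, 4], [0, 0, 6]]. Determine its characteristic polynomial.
xI - A = [[x - 4, 0, 0], [0, x - 4, -4], [0, 0, x - 6]].

Expanding det(xI - A) along the first row:
det(xI - A) = + (x - 4)·det([[x - 4, -4], [0, x - 6]]) - (0)·det([[0, -4], [0, x - 6]]) + (0)·det([[0, x - 4], [0, 0]]).

Evaluating gives χ_A(x) = x^3 - 14x^2 + 64x - 96 = (x - 6)(x - 4)^2.

χ_A(x) = (x - 6)(x - 4)^2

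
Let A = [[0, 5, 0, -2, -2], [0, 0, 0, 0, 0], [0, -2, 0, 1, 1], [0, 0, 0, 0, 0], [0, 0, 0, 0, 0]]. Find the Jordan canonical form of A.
The characteristic polynomial is det(xI - A) = x^5, so the eigenvalues are 0 (algebraic multiplicity 5).

For λ = 0: rank(A) = 2, rank(A^2) = 0. The eigenspace has dimension 5 - 2 = 3, so there are 3 Jordan blocks; the rank sequence gives block sizes [2, 2, 1].

Assembling the blocks gives the Jordan form J above.

J = [[0, 1, 0, 0, 0], [0, 0, 0, 0, 0], [0, 0, 0, 1, 0], [0, 0, 0, 0, 0], [0, 0, 0, 0, 0]]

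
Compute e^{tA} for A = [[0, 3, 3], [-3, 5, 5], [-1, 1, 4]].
e^{tA} = [[(-3*t^2 - 6*t + 2)*e^{3*t}/2, 3*t*e^{3*t}, 3*t*(3*t + 2)*e^{3*t}/2], [t*(-t - 3)*e^{3*t}, (2*t + 1)*e^{3*t}, t*(3*t + 5)*e^{3*t}], [t*(-t - 2)*e^{3*t}/2, t*e^{3*t}, (3*t^2/2 + t + 1)*e^{3*t}]]

A has Jordan form J = [[3, 1, 0], [0, 3, 1], [0, 0, 3]] with A = PJP^{-1}, so e^{tA} = P e^{tJ} P^{-1}.

For a Jordan block J_k(λ), e^{tJ_k(λ)} = e^{λt} · (I + tN + t^2 N^2/2! + ... + t^{k-1} N^{k-1}/(k-1)!) where N is the nilpotent superdiagonal part.

Assembling the blocks and conjugating back gives the entries of e^{tA} as shown above.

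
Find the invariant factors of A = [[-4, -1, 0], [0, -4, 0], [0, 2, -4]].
x + 4, (x + 4)^2

The Jordan structure of A has elementary divisors (x + 4)^2, (x + 4). Arranging the block sizes at each eigenvalue in decreasing order and taking row products gives the invariant factors.

Invariant factors (smallest first, each dividing the next): x + 4, (x + 4)^2.

Check: the last factor (x + 4)^2 is the minimal polynomial, and the product (x + 4)^3 is the characteristic polynomial.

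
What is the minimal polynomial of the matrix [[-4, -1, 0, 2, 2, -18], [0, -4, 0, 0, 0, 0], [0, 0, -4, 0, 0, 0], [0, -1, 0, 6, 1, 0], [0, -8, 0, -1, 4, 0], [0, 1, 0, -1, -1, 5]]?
m_A(x) = (x - 5)^2(x + 4)^2

The characteristic polynomial factors as (x - 5)^3(x + 4)^3. The minimal polynomial is ∏(x - λ)^{k_λ} where k_λ is the size of the largest Jordan block at λ.

For λ = -4: rank(A + 4I) = 4, and the largest Jordan block has size 2 (the smallest k with rank((A + 4I)^k) = rank((A + 4I)^(k+1))).
For λ = 5: rank(A - 5I) = 4, and the largest Jordan block has size 2 (the smallest k with rank((A - 5I)^k) = rank((A - 5I)^(k+1))).

So m_A(x) = (x - 5)^2(x + 4)^2.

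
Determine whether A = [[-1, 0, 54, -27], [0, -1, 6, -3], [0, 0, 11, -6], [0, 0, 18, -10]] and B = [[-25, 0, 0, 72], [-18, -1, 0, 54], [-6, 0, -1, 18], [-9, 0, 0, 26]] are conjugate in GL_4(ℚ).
Two matrices over a field are similar if and only if they have the same invariant factors.

Both A and B have characteristic polynomial (x - 2)(x + 1)^3 and minimal polynomial (x - 2)(x + 1). Computing further, both have invariant factors x + 1, x + 1, (x - 2)(x + 1). Hence A and B are similar.

Yes.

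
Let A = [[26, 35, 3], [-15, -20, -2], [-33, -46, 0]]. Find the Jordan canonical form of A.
J = [[2, 1, 0], [0, 2, 1], [0, 0, 2]]

The characteristic polynomial is det(xI - A) = (x - 2)^3, so the eigenvalues are 2 (algebraic multiplicity 3).

For λ = 2: rank(A - 2I) = 2, rank((A - 2I)^2) = 1, rank((A - 2I)^3) = 0. The eigenspace has dimension 3 - 2 = 1, so there is 1 Jordan block; the rank sequence gives block sizes [3].

Assembling the blocks gives the Jordan form J above.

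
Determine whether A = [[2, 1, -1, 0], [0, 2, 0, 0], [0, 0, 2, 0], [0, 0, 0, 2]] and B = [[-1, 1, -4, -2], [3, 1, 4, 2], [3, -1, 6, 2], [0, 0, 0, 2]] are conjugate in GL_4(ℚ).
Yes.

Two matrices over a field are similar if and only if they have the same invariant factors.

Both A and B have characteristic polynomial (x - 2)^4 and minimal polynomial (x - 2)^2. Computing further, both have invariant factors x - 2, x - 2, (x - 2)^2. Hence A and B are similar.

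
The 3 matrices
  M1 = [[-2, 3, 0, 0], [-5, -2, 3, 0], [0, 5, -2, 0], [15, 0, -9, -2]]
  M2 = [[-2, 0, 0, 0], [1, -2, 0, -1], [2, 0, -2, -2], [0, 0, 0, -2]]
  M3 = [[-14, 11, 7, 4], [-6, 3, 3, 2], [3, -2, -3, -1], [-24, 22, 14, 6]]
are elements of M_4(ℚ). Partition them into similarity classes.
Characteristic polynomials: χ_{M1} = (x + 2)^4, χ_{M2} = (x + 2)^4, χ_{M3} = (x + 2)^4.

{M1, M3}: invariant factors x + 2, (x + 2)^3.

{M2}: invariant factors x + 2, x + 2, (x + 2)^2.

Matrices are similar if and only if their invariant-factor lists agree; the partition into similarity classes is {M1, M3}, {M2}.

2 classes: {M1, M3}, {M2}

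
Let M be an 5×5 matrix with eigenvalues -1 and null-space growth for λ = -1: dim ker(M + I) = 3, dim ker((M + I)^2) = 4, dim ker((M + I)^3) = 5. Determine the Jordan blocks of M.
λ = -1: successive nullity increments [3, 1, 1] count blocks of size ≥ k; block sizes are [3, 1, 1].

Jordan blocks: (-1, 3), (-1, 1), (-1, 1)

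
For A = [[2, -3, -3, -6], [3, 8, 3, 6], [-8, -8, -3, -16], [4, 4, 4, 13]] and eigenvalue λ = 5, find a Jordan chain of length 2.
We seek v_1 ∈ ker((A - 5I)^2) \ ker(A - 5I), then set v_{i+1} = (A - 5I) v_i.

One such chain is v_1 = [[-2, 0, 3, 0]]^T, v_2 = [[-3, 3, -8, 4]]^T. Check: (A - 5I) v_2 = [[0, 0, 0, 0]]^T = 0.

v_1 = [[-2, 0, 3, 0]]^T, v_2 = [[-3, 3, -8, 4]]^T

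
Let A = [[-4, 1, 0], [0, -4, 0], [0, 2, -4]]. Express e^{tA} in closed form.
e^{tA} = [[e^{-4*t}, t*e^{-4*t}, 0], [0, e^{-4*t}, 0], [0, 2*t*e^{-4*t}, e^{-4*t}]]

A has Jordan form J = [[-4, 1, 0], [0, -4, 0], [0, 0, -4]] with A = PJP^{-1}, so e^{tA} = P e^{tJ} P^{-1}.

For a Jordan block J_k(λ), e^{tJ_k(λ)} = e^{λt} · (I + tN + t^2 N^2/2! + ... + t^{k-1} N^{k-1}/(k-1)!) where N is the nilpotent superdiagonal part.

Assembling the blocks and conjugating back gives the entries of e^{tA} as shown above.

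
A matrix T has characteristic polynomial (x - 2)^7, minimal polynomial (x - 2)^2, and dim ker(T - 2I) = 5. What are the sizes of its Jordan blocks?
Jordan blocks: (2, 2), (2, 2), (2, 1), (2, 1), (2, 1)

λ = 2: algebraic multiplicity 7 (exponent in χ_T), largest block size 2 (exponent in m_T), 5 blocks (geometric multiplicity). These force block sizes [2, 2, 1, 1, 1].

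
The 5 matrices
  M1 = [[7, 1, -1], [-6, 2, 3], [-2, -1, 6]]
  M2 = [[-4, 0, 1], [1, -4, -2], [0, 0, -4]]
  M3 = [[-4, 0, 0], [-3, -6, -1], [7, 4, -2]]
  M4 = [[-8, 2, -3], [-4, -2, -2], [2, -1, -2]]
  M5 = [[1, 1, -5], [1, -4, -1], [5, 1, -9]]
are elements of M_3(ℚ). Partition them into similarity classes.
Characteristic polynomials: χ_{M1} = (x - 5)^3, χ_{M2} = (x + 4)^3, χ_{M3} = (x + 4)^3, χ_{M4} = (x + 4)^3, χ_{M5} = (x + 4)^3.

{M1}: invariant factors x - 5, (x - 5)^2.

{M2, M3, M4, M5}: invariant factors (x + 4)^3.

Matrices are similar if and only if their invariant-factor lists agree; the partition into similarity classes is {M1}, {M2, M3, M4, M5}.

2 classes: {M1}, {M2, M3, M4, M5}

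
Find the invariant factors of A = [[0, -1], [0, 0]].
The Jordan structure of A has elementary divisors x^2. Arranging the block sizes at each eigenvalue in decreasing order and taking row products gives the invariant factors.

Invariant factors (smallest first, each dividing the next): x^2.

Check: the last factor x^2 is the minimal polynomial, and the product x^2 is the characteristic polynomial.

x^2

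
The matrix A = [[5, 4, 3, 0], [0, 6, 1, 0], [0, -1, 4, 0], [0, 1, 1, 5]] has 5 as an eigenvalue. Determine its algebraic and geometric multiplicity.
algebraic multiplicity 4, geometric multiplicity 2

The characteristic polynomial is (x - 5)^4, so the factor x - 5 appears with exponent 4: the algebraic multiplicity is 4.

rank(A - 5I) = 2, so the eigenspace has dimension 4 - 2 = 2: the geometric multiplicity is 2.

Since 2 < 4, A is not diagonalizable.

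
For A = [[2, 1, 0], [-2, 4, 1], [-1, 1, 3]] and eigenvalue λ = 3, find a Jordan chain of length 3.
We seek v_1 ∈ ker((A - 3I)^3) \ ker((A - 3I)^2), then set v_{i+1} = (A - 3I) v_i.

One such chain is v_1 = [[1, 1, 2]]^T, v_2 = [[0, 1, 0]]^T, v_3 = [[1, 1, 1]]^T. Check: (A - 3I) v_3 = [[0, 0, 0]]^T = 0.

v_1 = [[1, 1, 2]]^T, v_2 = [[0, 1, 0]]^T, v_3 = [[1, 1, 1]]^T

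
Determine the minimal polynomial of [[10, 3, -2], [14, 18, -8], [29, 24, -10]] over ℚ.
The characteristic polynomial factors as (x - 6)^3. The minimal polynomial is ∏(x - λ)^{k_λ} where k_λ is the size of the largest Jordan block at λ.

For λ = 6: rank(A - 6I) = 2, and the largest Jordan block has size 3 (the smallest k with rank((A - 6I)^k) = rank((A - 6I)^(k+1))).

So m_A(x) = (x - 6)^3.

m_A(x) = (x - 6)^3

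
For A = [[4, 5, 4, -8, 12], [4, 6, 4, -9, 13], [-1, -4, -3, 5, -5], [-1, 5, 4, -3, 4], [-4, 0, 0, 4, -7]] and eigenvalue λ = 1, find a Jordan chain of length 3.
We seek v_1 ∈ ker((A - I)^3) \ ker((A - I)^2), then set v_{i+1} = (A - I) v_i.

One such chain is v_1 = [[1, 1, -1, -1, -1]]^T, v_2 = [[0, 1, -1, 0, 0]]^T, v_3 = [[1, 1, 0, 1, 0]]^T. Check: (A - I) v_3 = [[0, 0, 0, 0, 0]]^T = 0.

v_1 = [[1, 1, -1, -1, -1]]^T, v_2 = [[0, 1, -1, 0, 0]]^T, v_3 = [[1, 1, 0, 1, 0]]^T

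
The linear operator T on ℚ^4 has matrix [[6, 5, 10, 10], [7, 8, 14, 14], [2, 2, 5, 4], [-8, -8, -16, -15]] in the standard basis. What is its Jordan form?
J = [[1, 1, 0, 0], [0, 1, 0, 0], [0, 0, 1, 0], [0, 0, 0, 1]]

The characteristic polynomial is det(xI - A) = (x - 1)^4, so the eigenvalues are 1 (algebraic multiplicity 4).

For λ = 1: rank(A - I) = 1, rank((A - I)^2) = 0. The eigenspace has dimension 4 - 1 = 3, so there are 3 Jordan blocks; the rank sequence gives block sizes [2, 1, 1].

Assembling the blocks gives the Jordan form J above.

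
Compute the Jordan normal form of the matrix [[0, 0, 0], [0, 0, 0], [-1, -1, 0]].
J = [[0, 1, 0], [0, 0, 0], [0, 0, 0]]

The characteristic polynomial is det(xI - A) = x^3, so the eigenvalues are 0 (algebraic multiplicity 3).

For λ = 0: rank(A) = 1, rank(A^2) = 0. The eigenspace has dimension 3 - 1 = 2, so there are 2 Jordan blocks; the rank sequence gives block sizes [2, 1].

Assembling the blocks gives the Jordan form J above.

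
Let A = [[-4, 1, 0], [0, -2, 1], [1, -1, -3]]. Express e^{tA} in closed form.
e^{tA} = [[(t^2/2 - t + 1)*e^{-3*t}, t*e^{-3*t}, t^2*e^{-3*t}/2], [t^2*e^{-3*t}/2, (t + 1)*e^{-3*t}, t*(t + 2)*e^{-3*t}/2], [t*(2 - t)*e^{-3*t}/2, -t*e^{-3*t}, (2 - t^2)*e^{-3*t}/2]]

A has Jordan form J = [[-3, 1, 0], [0, -3, 1], [0, 0, -3]] with A = PJP^{-1}, so e^{tA} = P e^{tJ} P^{-1}.

For a Jordan block J_k(λ), e^{tJ_k(λ)} = e^{λt} · (I + tN + t^2 N^2/2! + ... + t^{k-1} N^{k-1}/(k-1)!) where N is the nilpotent superdiagonal part.

Assembling the blocks and conjugating back gives the entries of e^{tA} as shown above.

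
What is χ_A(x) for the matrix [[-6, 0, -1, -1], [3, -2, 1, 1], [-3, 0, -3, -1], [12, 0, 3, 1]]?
xI - A = [[x + 6, 0, 1, 1], [-3, x + 2, -1, -1], [3, 0, x + 3, 1], [-12, 0, -3, x - 1]].

Expanding det(xI - A) along the first row:
det(xI - A) = + (x + 6)·det([[x + 2, -1, -1], [0, x + 3, 1], [0, -3, x - 1]]) - (0)·det([[-3, -1, -1], [3, x + 3, 1], [-12, -3, x - 1]]) + (1)·det([[-3, x + 2, -1], [3, 0, 1], [-12, 0, x - 1]]) - (1)·det([[-3, x + 2, -1], [3, 0, x + 3], [-12, 0, -3]]).

Evaluating gives χ_A(x) = x^4 + 10x^3 + 37x^2 + 60x + 36 = (x + 2)^2(x + 3)^2.

χ_A(x) = (x + 2)^2(x + 3)^2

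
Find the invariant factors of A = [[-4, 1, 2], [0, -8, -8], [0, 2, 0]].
x + 4, (x + 4)^2

The Jordan structure of A has elementary divisors (x + 4)^2, (x + 4). Arranging the block sizes at each eigenvalue in decreasing order and taking row products gives the invariant factors.

Invariant factors (smallest first, each dividing the next): x + 4, (x + 4)^2.

Check: the last factor (x + 4)^2 is the minimal polynomial, and the product (x + 4)^3 is the characteristic polynomial.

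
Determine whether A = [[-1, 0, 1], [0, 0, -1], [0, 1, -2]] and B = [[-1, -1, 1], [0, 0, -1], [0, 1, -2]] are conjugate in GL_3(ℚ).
Both have characteristic polynomial (x + 1)^3, but the minimal polynomial of A is (x + 1)^3 while the minimal polynomial of B is (x + 1)^2. The minimal polynomial is a similarity invariant, so A and B are not similar.

No.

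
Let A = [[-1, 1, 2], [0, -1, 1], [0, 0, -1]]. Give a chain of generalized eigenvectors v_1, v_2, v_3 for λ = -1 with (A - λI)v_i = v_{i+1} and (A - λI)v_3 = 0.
We seek v_1 ∈ ker((A + I)^3) \ ker((A + I)^2), then set v_{i+1} = (A + I) v_i.

One such chain is v_1 = [[-1, -1, 1]]^T, v_2 = [[1, 1, 0]]^T, v_3 = [[1, 0, 0]]^T. Check: (A + I) v_3 = [[0, 0, 0]]^T = 0.

v_1 = [[-1, -1, 1]]^T, v_2 = [[1, 1, 0]]^T, v_3 = [[1, 0, 0]]^T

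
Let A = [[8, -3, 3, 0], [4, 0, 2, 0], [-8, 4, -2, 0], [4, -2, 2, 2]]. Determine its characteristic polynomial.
xI - A = [[x - 8, 3, -3, 0], [-4, x, -2, 0], [8, -4, x + 2, 0], [-4, 2, -2, x - 2]].

Expanding det(xI - A) along the first row:
det(xI - A) = + (x - 8)·det([[x, -2, 0], [-4, x + 2, 0], [2, -2, x - 2]]) - (3)·det([[-4, -2, 0], [8, x + 2, 0], [-4, -2, x - 2]]) + (-3)·det([[-4, x, 0], [8, -4, 0], [-4, 2, x - 2]]) - (0)·det([[-4, x, -2], [8, -4, x + 2], [-4, 2, -2]]).

Evaluating gives χ_A(x) = x^4 - 8x^3 + 24x^2 - 32x + 16 = (x - 2)^4.

χ_A(x) = (x - 2)^4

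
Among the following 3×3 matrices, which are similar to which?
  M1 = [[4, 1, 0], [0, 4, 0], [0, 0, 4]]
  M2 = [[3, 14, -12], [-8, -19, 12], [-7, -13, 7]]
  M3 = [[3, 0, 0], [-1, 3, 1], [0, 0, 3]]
3 classes: {M1}, {M2}, {M3}

Characteristic polynomials: χ_{M1} = (x - 4)^3, χ_{M2} = (x - 1)(x + 5)^2, χ_{M3} = (x - 3)^3.

{M1}: invariant factors x - 4, (x - 4)^2.

{M2}: invariant factors (x - 1)(x + 5)^2.

{M3}: invariant factors x - 3, (x - 3)^2.

Matrices are similar if and only if their invariant-factor lists agree; the partition into similarity classes is {M1}, {M2}, {M3}.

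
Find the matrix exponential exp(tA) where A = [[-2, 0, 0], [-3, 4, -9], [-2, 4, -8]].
e^{tA} = [[e^{-2*t}, 0, 0], [-3*t*e^{-2*t}, (6*t + 1)*e^{-2*t}, -9*t*e^{-2*t}], [-2*t*e^{-2*t}, 4*t*e^{-2*t}, (1 - 6*t)*e^{-2*t}]]

A has Jordan form J = [[-2, 1, 0], [0, -2, 0], [0, 0, -2]] with A = PJP^{-1}, so e^{tA} = P e^{tJ} P^{-1}.

For a Jordan block J_k(λ), e^{tJ_k(λ)} = e^{λt} · (I + tN + t^2 N^2/2! + ... + t^{k-1} N^{k-1}/(k-1)!) where N is the nilpotent superdiagonal part.

Assembling the blocks and conjugating back gives the entries of e^{tA} as shown above.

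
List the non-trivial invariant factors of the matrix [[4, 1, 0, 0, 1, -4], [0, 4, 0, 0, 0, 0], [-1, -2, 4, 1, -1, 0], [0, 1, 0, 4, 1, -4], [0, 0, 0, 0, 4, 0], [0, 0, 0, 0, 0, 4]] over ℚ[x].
The Jordan structure of A has elementary divisors (x - 4)^2, (x - 4)^2, (x - 4), (x - 4). Arranging the block sizes at each eigenvalue in decreasing order and taking row products gives the invariant factors.

Invariant factors (smallest first, each dividing the next): x - 4, x - 4, (x - 4)^2, (x - 4)^2.

Check: the last factor (x - 4)^2 is the minimal polynomial, and the product (x - 4)^6 is the characteristic polynomial.

x - 4, x - 4, (x - 4)^2, (x - 4)^2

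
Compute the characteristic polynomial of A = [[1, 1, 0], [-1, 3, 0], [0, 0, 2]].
χ_A(x) = (x - 2)^3

xI - A = [[x - 1, -1, 0], [1, x - 3, 0], [0, 0, x - 2]].

Expanding det(xI - A) along the first row:
det(xI - A) = + (x - 1)·det([[x - 3, 0], [0, x - 2]]) - (-1)·det([[1, 0], [0, x - 2]]) + (0)·det([[1, x - 3], [0, 0]]).

Evaluating gives χ_A(x) = x^3 - 6x^2 + 12x - 8 = (x - 2)^3.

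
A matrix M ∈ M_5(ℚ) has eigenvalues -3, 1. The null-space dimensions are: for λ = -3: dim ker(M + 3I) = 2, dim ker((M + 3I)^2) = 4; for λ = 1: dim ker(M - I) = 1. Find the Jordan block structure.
λ = -3: successive nullity increments [2, 2] count blocks of size ≥ k; block sizes are [2, 2].
λ = 1: successive nullity increments [1] count blocks of size ≥ k; block sizes are [1].

Jordan blocks: (-3, 2), (-3, 2), (1, 1)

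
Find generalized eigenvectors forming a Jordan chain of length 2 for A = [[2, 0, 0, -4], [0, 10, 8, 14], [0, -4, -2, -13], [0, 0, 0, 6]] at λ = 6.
v_1 = [[-1, 3, -3, 1]]^T, v_2 = [[0, 2, -1, 0]]^T

We seek v_1 ∈ ker((A - 6I)^2) \ ker(A - 6I), then set v_{i+1} = (A - 6I) v_i.

One such chain is v_1 = [[-1, 3, -3, 1]]^T, v_2 = [[0, 2, -1, 0]]^T. Check: (A - 6I) v_2 = [[0, 0, 0, 0]]^T = 0.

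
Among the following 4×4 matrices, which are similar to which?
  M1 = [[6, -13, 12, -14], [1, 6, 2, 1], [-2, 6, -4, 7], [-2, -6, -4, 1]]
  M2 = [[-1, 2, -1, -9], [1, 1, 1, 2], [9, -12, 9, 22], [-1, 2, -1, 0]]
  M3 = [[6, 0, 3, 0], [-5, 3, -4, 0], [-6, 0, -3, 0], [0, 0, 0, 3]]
2 classes: {M1, M2}, {M3}

Characteristic polynomials: χ_{M1} = x(x - 3)^3, χ_{M2} = x(x - 3)^3, χ_{M3} = x(x - 3)^3.

{M1, M2}: invariant factors x(x - 3)^3.

{M3}: invariant factors x - 3, x(x - 3)^2.

Matrices are similar if and only if their invariant-factor lists agree; the partition into similarity classes is {M1, M2}, {M3}.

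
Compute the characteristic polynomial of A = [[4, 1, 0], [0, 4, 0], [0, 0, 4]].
xI - A = [[x - 4, -1, 0], [0, x - 4, 0], [0, 0, x - 4]].

Expanding det(xI - A) along the first row:
det(xI - A) = + (x - 4)·det([[x - 4, 0], [0, x - 4]]) - (-1)·det([[0, 0], [0, x - 4]]) + (0)·det([[0, x - 4], [0, 0]]).

Evaluating gives χ_A(x) = x^3 - 12x^2 + 48x - 64 = (x - 4)^3.

χ_A(x) = (x - 4)^3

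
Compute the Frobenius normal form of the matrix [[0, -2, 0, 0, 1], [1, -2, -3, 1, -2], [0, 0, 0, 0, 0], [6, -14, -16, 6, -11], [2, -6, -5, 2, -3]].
R = [[0, 0, 0, 0, 0], [1, 0, 0, 0, 0], [0, 0, 0, 0, 0], [0, 0, 1, 0, 0], [0, 0, 0, 1, 1]]

The invariant factors of A (the non-unit diagonal entries of the Smith normal form of xI - A over ℚ[x]) are x^2, x^2(x - 1), each dividing the next. The characteristic polynomial is their product, x^4(x - 1).

The rational canonical form is the block-diagonal matrix of companion matrices C(f_i):
R = [[0, 0, 0, 0, 0], [1, 0, 0, 0, 0], [0, 0, 0, 0, 0], [0, 0, 1, 0, 0], [0, 0, 0, 1, 1]].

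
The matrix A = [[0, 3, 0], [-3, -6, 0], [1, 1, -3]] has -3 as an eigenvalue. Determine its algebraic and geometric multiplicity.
The characteristic polynomial is (x + 3)^3, so the factor x + 3 appears with exponent 3: the algebraic multiplicity is 3.

rank(A + 3I) = 1, so the eigenspace has dimension 3 - 1 = 2: the geometric multiplicity is 2.

Since 2 < 3, A is not diagonalizable.

algebraic multiplicity 3, geometric multiplicity 2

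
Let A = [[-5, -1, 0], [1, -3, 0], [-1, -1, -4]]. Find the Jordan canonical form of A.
J = [[-4, 1, 0], [0, -4, 0], [0, 0, -4]]

The characteristic polynomial is det(xI - A) = (x + 4)^3, so the eigenvalues are -4 (algebraic multiplicity 3).

For λ = -4: rank(A + 4I) = 1, rank((A + 4I)^2) = 0. The eigenspace has dimension 3 - 1 = 2, so there are 2 Jordan blocks; the rank sequence gives block sizes [2, 1].

Assembling the blocks gives the Jordan form J above.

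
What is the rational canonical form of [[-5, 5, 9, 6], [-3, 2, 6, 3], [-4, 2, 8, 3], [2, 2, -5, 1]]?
The invariant factors of A (the non-unit diagonal entries of the Smith normal form of xI - A over ℚ[x]) are x^2 - 3x - 1, x^2 - 3x - 1, each dividing the next. The characteristic polynomial is their product, (x^2 - 3x - 1)^2.

The rational canonical form is the block-diagonal matrix of companion matrices C(f_i):
R = [[0, 1, 0, 0], [1, 3, 0, 0], [0, 0, 0, 1], [0, 0, 1, 3]].

Note the characteristic polynomial does not split into linear factors over ℚ, so A has no Jordan form over ℚ; the rational canonical form exists over any field.

R = [[0, 1, 0, 0], [1, 3, 0, 0], [0, 0, 0, 1], [0, 0, 1, 3]]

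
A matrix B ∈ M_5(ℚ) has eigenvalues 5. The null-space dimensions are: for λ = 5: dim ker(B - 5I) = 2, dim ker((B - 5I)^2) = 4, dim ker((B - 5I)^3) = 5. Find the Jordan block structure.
λ = 5: successive nullity increments [2, 2, 1] count blocks of size ≥ k; block sizes are [3, 2].

Jordan blocks: (5, 3), (5, 2)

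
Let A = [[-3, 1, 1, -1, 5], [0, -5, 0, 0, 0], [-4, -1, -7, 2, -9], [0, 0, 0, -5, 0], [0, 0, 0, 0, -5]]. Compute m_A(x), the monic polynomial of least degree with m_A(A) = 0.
m_A(x) = (x + 5)^3

The characteristic polynomial factors as (x + 5)^5. The minimal polynomial is ∏(x - λ)^{k_λ} where k_λ is the size of the largest Jordan block at λ.

For λ = -5: rank(A + 5I) = 2, and the largest Jordan block has size 3 (the smallest k with rank((A + 5I)^k) = rank((A + 5I)^(k+1))).

So m_A(x) = (x + 5)^3.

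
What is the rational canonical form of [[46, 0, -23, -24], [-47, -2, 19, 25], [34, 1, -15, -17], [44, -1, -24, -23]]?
The invariant factors of A (the non-unit diagonal entries of the Smith normal form of xI - A over ℚ[x]) are (x^2 - 3x + 4)^2, each dividing the next. The characteristic polynomial is their product, (x^2 - 3x + 4)^2.

The rational canonical form is the block-diagonal matrix of companion matrices C(f_i):
R = [[0, 0, 0, -16], [1, 0, 0, 24], [0, 1, 0, -17], [0, 0, 1, 6]].

Note the characteristic polynomial does not split into linear factors over ℚ, so A has no Jordan form over ℚ; the rational canonical form exists over any field.

R = [[0, 0, 0, -16], [1, 0, 0, 24], [0, 1, 0, -17], [0, 0, 1, 6]]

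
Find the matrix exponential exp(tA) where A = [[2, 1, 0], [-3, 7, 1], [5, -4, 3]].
A has Jordan form J = [[4, 1, 0], [0, 4, 1], [0, 0, 4]] with A = PJP^{-1}, so e^{tA} = P e^{tJ} P^{-1}.

For a Jordan block J_k(λ), e^{tJ_k(λ)} = e^{λt} · (I + tN + t^2 N^2/2! + ... + t^{k-1} N^{k-1}/(k-1)!) where N is the nilpotent superdiagonal part.

Assembling the blocks and conjugating back gives the entries of e^{tA} as shown above.

e^{tA} = [[(t^2 - 4*t + 2)*e^{4*t}/2, t*(t + 2)*e^{4*t}/2, t^2*e^{4*t}/2], [t*(t - 3)*e^{4*t}, (t^2 + 3*t + 1)*e^{4*t}, t*(t + 1)*e^{4*t}], [t*(10 - 3*t)*e^{4*t}/2, t*(-3*t - 8)*e^{4*t}/2, (-3*t^2/2 - t + 1)*e^{4*t}]]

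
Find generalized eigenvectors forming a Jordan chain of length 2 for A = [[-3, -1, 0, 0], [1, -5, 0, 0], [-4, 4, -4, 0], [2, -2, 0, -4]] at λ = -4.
v_1 = [[-1, 0, 4, -2]]^T, v_2 = [[-1, -1, 4, -2]]^T

We seek v_1 ∈ ker((A + 4I)^2) \ ker(A + 4I), then set v_{i+1} = (A + 4I) v_i.

One such chain is v_1 = [[-1, 0, 4, -2]]^T, v_2 = [[-1, -1, 4, -2]]^T. Check: (A + 4I) v_2 = [[0, 0, 0, 0]]^T = 0.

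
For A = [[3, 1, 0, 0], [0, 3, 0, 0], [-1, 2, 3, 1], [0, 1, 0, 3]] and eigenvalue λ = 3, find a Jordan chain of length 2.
We seek v_1 ∈ ker((A - 3I)^2) \ ker(A - 3I), then set v_{i+1} = (A - 3I) v_i.

One such chain is v_1 = [[0, 1, 3, 0]]^T, v_2 = [[1, 0, 2, 1]]^T. Check: (A - 3I) v_2 = [[0, 0, 0, 0]]^T = 0.

v_1 = [[0, 1, 3, 0]]^T, v_2 = [[1, 0, 2, 1]]^T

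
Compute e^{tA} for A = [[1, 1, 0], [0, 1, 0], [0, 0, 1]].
e^{tA} = [[e^{t}, t*e^{t}, 0], [0, e^{t}, 0], [0, 0, e^{t}]]

A has Jordan form J = [[1, 1, 0], [0, 1, 0], [0, 0, 1]] with A = PJP^{-1}, so e^{tA} = P e^{tJ} P^{-1}.

For a Jordan block J_k(λ), e^{tJ_k(λ)} = e^{λt} · (I + tN + t^2 N^2/2! + ... + t^{k-1} N^{k-1}/(k-1)!) where N is the nilpotent superdiagonal part.

Assembling the blocks and conjugating back gives the entries of e^{tA} as shown above.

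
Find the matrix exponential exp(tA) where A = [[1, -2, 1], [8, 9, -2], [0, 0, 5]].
e^{tA} = [[(1 - 4*t)*e^{5*t}, -2*t*e^{5*t}, t*e^{5*t}], [8*t*e^{5*t}, (4*t + 1)*e^{5*t}, -2*t*e^{5*t}], [0, 0, e^{5*t}]]

A has Jordan form J = [[5, 1, 0], [0, 5, 0], [0, 0, 5]] with A = PJP^{-1}, so e^{tA} = P e^{tJ} P^{-1}.

For a Jordan block J_k(λ), e^{tJ_k(λ)} = e^{λt} · (I + tN + t^2 N^2/2! + ... + t^{k-1} N^{k-1}/(k-1)!) where N is the nilpotent superdiagonal part.

Assembling the blocks and conjugating back gives the entries of e^{tA} as shown above.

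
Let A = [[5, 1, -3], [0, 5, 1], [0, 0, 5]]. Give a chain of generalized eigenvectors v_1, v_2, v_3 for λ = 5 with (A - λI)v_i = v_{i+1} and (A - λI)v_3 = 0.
We seek v_1 ∈ ker((A - 5I)^3) \ ker((A - 5I)^2), then set v_{i+1} = (A - 5I) v_i.

One such chain is v_1 = [[2, 3, 1]]^T, v_2 = [[0, 1, 0]]^T, v_3 = [[1, 0, 0]]^T. Check: (A - 5I) v_3 = [[0, 0, 0]]^T = 0.

v_1 = [[2, 3, 1]]^T, v_2 = [[0, 1, 0]]^T, v_3 = [[1, 0, 0]]^T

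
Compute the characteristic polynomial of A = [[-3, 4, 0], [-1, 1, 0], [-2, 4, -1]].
χ_A(x) = (x + 1)^3

xI - A = [[x + 3, -4, 0], [1, x - 1, 0], [2, -4, x + 1]].

Expanding det(xI - A) along the first row:
det(xI - A) = + (x + 3)·det([[x - 1, 0], [-4, x + 1]]) - (-4)·det([[1, 0], [2, x + 1]]) + (0)·det([[1, x - 1], [2, -4]]).

Evaluating gives χ_A(x) = x^3 + 3x^2 + 3x + 1 = (x + 1)^3.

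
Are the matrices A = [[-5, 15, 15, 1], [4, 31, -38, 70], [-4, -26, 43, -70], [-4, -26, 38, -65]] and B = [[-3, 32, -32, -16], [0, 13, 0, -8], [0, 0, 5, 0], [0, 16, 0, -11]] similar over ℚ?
No.

Both have characteristic polynomial (x - 5)^2(x + 3)^2, but the minimal polynomial of A is (x - 5)(x + 3)^2 while the minimal polynomial of B is (x - 5)(x + 3). The minimal polynomial is a similarity invariant, so A and B are not similar.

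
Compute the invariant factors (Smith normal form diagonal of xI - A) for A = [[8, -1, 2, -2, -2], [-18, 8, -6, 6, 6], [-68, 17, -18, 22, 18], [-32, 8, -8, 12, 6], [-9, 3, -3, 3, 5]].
x - 2, (x - 5)(x - 4)(x - 2)^2

The Jordan structure of A has elementary divisors (x - 2)^2, (x - 2), (x - 4), (x - 5). Arranging the block sizes at each eigenvalue in decreasing order and taking row products gives the invariant factors.

Invariant factors (smallest first, each dividing the next): x - 2, (x - 5)(x - 4)(x - 2)^2.

Check: the last factor (x - 5)(x - 4)(x - 2)^2 is the minimal polynomial, and the product (x - 5)(x - 4)(x - 2)^3 is the characteristic polynomial.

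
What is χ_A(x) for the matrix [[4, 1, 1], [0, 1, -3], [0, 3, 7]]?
xI - A = [[x - 4, -1, -1], [0, x - 1, 3], [0, -3, x - 7]].

Expanding det(xI - A) along the first row:
det(xI - A) = + (x - 4)·det([[x - 1, 3], [-3, x - 7]]) - (-1)·det([[0, 3], [0, x - 7]]) + (-1)·det([[0, x - 1], [0, -3]]).

Evaluating gives χ_A(x) = x^3 - 12x^2 + 48x - 64 = (x - 4)^3.

χ_A(x) = (x - 4)^3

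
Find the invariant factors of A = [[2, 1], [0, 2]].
(x - 2)^2

The Jordan structure of A has elementary divisors (x - 2)^2. Arranging the block sizes at each eigenvalue in decreasing order and taking row products gives the invariant factors.

Invariant factors (smallest first, each dividing the next): (x - 2)^2.

Check: the last factor (x - 2)^2 is the minimal polynomial, and the product (x - 2)^2 is the characteristic polynomial.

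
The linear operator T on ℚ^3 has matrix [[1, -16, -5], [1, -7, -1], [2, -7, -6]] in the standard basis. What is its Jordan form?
The characteristic polynomial is det(xI - A) = (x + 4)^3, so the eigenvalues are -4 (algebraic multiplicity 3).

For λ = -4: rank(A + 4I) = 2, rank((A + 4I)^2) = 1, rank((A + 4I)^3) = 0. The eigenspace has dimension 3 - 2 = 1, so there is 1 Jordan block; the rank sequence gives block sizes [3].

Assembling the blocks gives the Jordan form J above.

J = [[-4, 1, 0], [0, -4, 1], [0, 0, -4]]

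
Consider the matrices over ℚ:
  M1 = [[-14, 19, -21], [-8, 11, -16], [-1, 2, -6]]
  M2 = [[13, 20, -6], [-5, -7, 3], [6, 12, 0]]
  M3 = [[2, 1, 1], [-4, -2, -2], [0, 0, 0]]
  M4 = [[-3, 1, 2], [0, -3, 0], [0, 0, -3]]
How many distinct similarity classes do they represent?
Characteristic polynomials: χ_{M1} = (x + 3)^3, χ_{M2} = x(x - 3)^2, χ_{M3} = x^3, χ_{M4} = (x + 3)^3.

{M1}: invariant factors (x + 3)^3.

{M2}: invariant factors x(x - 3)^2.

{M3}: invariant factors x, x^2.

{M4}: invariant factors x + 3, (x + 3)^2.

Matrices are similar if and only if their invariant-factor lists agree; the partition into similarity classes is {M1}, {M2}, {M3}, {M4}.

4 classes: {M1}, {M2}, {M3}, {M4}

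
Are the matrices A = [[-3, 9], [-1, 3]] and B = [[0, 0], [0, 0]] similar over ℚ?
Both have characteristic polynomial x^2, but the minimal polynomial of A is x^2 while the minimal polynomial of B is x. The minimal polynomial is a similarity invariant, so A and B are not similar.

No.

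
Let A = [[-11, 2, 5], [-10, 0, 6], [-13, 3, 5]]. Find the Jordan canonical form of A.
The characteristic polynomial is det(xI - A) = (x + 2)^3, so the eigenvalues are -2 (algebraic multiplicity 3).

For λ = -2: rank(A + 2I) = 2, rank((A + 2I)^2) = 1, rank((A + 2I)^3) = 0. The eigenspace has dimension 3 - 2 = 1, so there is 1 Jordan block; the rank sequence gives block sizes [3].

Assembling the blocks gives the Jordan form J above.

J = [[-2, 1, 0], [0, -2, 1], [0, 0, -2]]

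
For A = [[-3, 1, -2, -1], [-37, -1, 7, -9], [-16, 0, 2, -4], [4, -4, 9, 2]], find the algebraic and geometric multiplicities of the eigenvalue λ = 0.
The characteristic polynomial is x^4, so the factor x appears with exponent 4: the algebraic multiplicity is 4.

rank(A) = 2, so the eigenspace has dimension 4 - 2 = 2: the geometric multiplicity is 2.

Since 2 < 4, A is not diagonalizable.

algebraic multiplicity 4, geometric multiplicity 2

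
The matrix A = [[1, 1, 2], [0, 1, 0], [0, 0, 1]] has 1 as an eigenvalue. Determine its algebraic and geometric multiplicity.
algebraic multiplicity 3, geometric multiplicity 2

The characteristic polynomial is (x - 1)^3, so the factor x - 1 appears with exponent 3: the algebraic multiplicity is 3.

rank(A - I) = 1, so the eigenspace has dimension 3 - 1 = 2: the geometric multiplicity is 2.

Since 2 < 3, A is not diagonalizable.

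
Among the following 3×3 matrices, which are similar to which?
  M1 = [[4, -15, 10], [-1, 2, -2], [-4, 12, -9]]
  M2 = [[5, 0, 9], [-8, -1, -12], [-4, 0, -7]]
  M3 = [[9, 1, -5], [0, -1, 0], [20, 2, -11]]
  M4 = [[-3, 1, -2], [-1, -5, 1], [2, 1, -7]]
Characteristic polynomials: χ_{M1} = (x + 1)^3, χ_{M2} = (x + 1)^3, χ_{M3} = (x + 1)^3, χ_{M4} = (x + 5)^3.

{M1, M2, M3}: invariant factors x + 1, (x + 1)^2.

{M4}: invariant factors (x + 5)^3.

Matrices are similar if and only if their invariant-factor lists agree; the partition into similarity classes is {M1, M2, M3}, {M4}.

2 classes: {M1, M2, M3}, {M4}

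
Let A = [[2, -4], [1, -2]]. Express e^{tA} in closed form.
e^{tA} = [[2*t + 1, -4*t], [t, 1 - 2*t]]

A has Jordan form J = [[0, 1], [0, 0]] with A = PJP^{-1}, so e^{tA} = P e^{tJ} P^{-1}.

For a Jordan block J_k(λ), e^{tJ_k(λ)} = e^{λt} · (I + tN + t^2 N^2/2! + ... + t^{k-1} N^{k-1}/(k-1)!) where N is the nilpotent superdiagonal part.

Assembling the blocks and conjugating back gives the entries of e^{tA} as shown above.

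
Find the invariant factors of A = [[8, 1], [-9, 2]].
The Jordan structure of A has elementary divisors (x - 5)^2. Arranging the block sizes at each eigenvalue in decreasing order and taking row products gives the invariant factors.

Invariant factors (smallest first, each dividing the next): (x - 5)^2.

Check: the last factor (x - 5)^2 is the minimal polynomial, and the product (x - 5)^2 is the characteristic polynomial.

(x - 5)^2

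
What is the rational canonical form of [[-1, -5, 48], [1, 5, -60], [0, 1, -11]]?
R = [[0, 0, -12], [1, 0, -16], [0, 1, -7]]

The invariant factors of A (the non-unit diagonal entries of the Smith normal form of xI - A over ℚ[x]) are (x + 2)^2(x + 3), each dividing the next. The characteristic polynomial is their product, (x + 2)^2(x + 3).

The rational canonical form is the block-diagonal matrix of companion matrices C(f_i):
R = [[0, 0, -12], [1, 0, -16], [0, 1, -7]].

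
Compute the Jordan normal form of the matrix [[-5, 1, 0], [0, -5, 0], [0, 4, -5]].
J = [[-5, 1, 0], [0, -5, 0], [0, 0, -5]]

The characteristic polynomial is det(xI - A) = (x + 5)^3, so the eigenvalues are -5 (algebraic multiplicity 3).

For λ = -5: rank(A + 5I) = 1, rank((A + 5I)^2) = 0. The eigenspace has dimension 3 - 1 = 2, so there are 2 Jordan blocks; the rank sequence gives block sizes [2, 1].

Assembling the blocks gives the Jordan form J above.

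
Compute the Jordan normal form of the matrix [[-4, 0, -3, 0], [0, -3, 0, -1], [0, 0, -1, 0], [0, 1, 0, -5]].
The characteristic polynomial is det(xI - A) = (x + 1)(x + 4)^3, so the eigenvalues are -4 (algebraic multiplicity 3), -1 (algebraic multiplicity 1).

For λ = -4: rank(A + 4I) = 2, rank((A + 4I)^2) = 1. The eigenspace has dimension 4 - 2 = 2, so there are 2 Jordan blocks; the rank sequence gives block sizes [2, 1].

For λ = -1: algebraic multiplicity 1 gives one 1×1 block.

Assembling the blocks gives the Jordan form J above.

J = [[-4, 1, 0, 0], [0, -4, 0, 0], [0, 0, -4, 0], [0, 0, 0, -1]]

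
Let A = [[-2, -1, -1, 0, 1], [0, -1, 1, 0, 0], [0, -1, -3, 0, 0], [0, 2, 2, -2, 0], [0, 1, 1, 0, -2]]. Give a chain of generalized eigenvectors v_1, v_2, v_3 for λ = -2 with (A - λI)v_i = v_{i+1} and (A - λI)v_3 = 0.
v_1 = [[-1, 2, -1, 2, 0]]^T, v_2 = [[-1, 1, -1, 2, 1]]^T, v_3 = [[1, 0, 0, 0, 0]]^T

We seek v_1 ∈ ker((A + 2I)^3) \ ker((A + 2I)^2), then set v_{i+1} = (A + 2I) v_i.

One such chain is v_1 = [[-1, 2, -1, 2, 0]]^T, v_2 = [[-1, 1, -1, 2, 1]]^T, v_3 = [[1, 0, 0, 0, 0]]^T. Check: (A + 2I) v_3 = [[0, 0, 0, 0, 0]]^T = 0.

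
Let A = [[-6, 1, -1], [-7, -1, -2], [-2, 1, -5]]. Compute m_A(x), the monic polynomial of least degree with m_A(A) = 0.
The characteristic polynomial factors as (x + 4)^3. The minimal polynomial is ∏(x - λ)^{k_λ} where k_λ is the size of the largest Jordan block at λ.

For λ = -4: rank(A + 4I) = 2, and the largest Jordan block has size 3 (the smallest k with rank((A + 4I)^k) = rank((A + 4I)^(k+1))).

So m_A(x) = (x + 4)^3.

m_A(x) = (x + 4)^3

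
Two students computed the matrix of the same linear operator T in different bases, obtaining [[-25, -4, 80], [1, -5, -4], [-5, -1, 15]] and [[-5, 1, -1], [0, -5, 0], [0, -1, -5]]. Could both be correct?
Yes.

Two matrices over a field are similar if and only if they have the same invariant factors.

Both A and B have characteristic polynomial (x + 5)^3 and minimal polynomial (x + 5)^3. Computing further, both have invariant factors (x + 5)^3. Hence A and B are similar.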